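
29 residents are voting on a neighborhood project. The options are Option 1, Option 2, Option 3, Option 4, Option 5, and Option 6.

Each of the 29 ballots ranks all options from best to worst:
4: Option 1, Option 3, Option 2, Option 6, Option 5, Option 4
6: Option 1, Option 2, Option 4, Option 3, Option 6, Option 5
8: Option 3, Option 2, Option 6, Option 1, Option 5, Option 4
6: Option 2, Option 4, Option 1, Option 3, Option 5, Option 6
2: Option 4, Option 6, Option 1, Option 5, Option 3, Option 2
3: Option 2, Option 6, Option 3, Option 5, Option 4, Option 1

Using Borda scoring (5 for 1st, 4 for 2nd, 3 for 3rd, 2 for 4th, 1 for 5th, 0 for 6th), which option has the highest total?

Option 2

Option 1: 4×5 + 6×5 + 8×2 + 6×3 + 2×3 + 3×0 = 90
Option 2: 4×3 + 6×4 + 8×4 + 6×5 + 2×0 + 3×5 = 113
Option 3: 4×4 + 6×2 + 8×5 + 6×2 + 2×1 + 3×3 = 91
Option 4: 4×0 + 6×3 + 8×0 + 6×4 + 2×5 + 3×1 = 55
Option 5: 4×1 + 6×0 + 8×1 + 6×1 + 2×2 + 3×2 = 28
Option 6: 4×2 + 6×1 + 8×3 + 6×0 + 2×4 + 3×4 = 58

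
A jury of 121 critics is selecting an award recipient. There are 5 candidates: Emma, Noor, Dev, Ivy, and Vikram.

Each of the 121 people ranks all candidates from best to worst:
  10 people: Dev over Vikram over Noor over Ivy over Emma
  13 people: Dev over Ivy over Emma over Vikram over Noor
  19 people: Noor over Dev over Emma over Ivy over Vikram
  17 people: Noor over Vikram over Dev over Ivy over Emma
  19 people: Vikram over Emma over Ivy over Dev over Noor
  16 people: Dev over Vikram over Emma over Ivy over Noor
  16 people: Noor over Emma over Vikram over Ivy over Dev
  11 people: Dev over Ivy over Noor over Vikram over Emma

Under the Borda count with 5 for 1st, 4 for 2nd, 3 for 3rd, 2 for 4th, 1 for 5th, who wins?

Dev

Emma: 10×1 + 13×3 + 19×3 + 17×1 + 19×4 + 16×3 + 16×4 + 11×1 = 322
Noor: 10×3 + 13×1 + 19×5 + 17×5 + 19×1 + 16×1 + 16×5 + 11×3 = 371
Dev: 10×5 + 13×5 + 19×4 + 17×3 + 19×2 + 16×5 + 16×1 + 11×5 = 431
Ivy: 10×2 + 13×4 + 19×2 + 17×2 + 19×3 + 16×2 + 16×2 + 11×4 = 309
Vikram: 10×4 + 13×2 + 19×1 + 17×4 + 19×5 + 16×4 + 16×3 + 11×2 = 382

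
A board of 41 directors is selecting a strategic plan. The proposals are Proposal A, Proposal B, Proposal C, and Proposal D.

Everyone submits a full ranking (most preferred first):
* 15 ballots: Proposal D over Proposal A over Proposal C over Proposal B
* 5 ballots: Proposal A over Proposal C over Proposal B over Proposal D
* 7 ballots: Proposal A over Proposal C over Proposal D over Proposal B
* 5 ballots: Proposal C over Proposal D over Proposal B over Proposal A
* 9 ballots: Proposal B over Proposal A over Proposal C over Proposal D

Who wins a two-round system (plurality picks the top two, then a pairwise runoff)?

Round 1 first-place votes: Proposal A 12, Proposal B 9, Proposal C 5, Proposal D 15. Proposal D and Proposal A advance.
Runoff: Proposal D is ranked above Proposal A on 20 ballots, Proposal A above Proposal D on 21.

Proposal A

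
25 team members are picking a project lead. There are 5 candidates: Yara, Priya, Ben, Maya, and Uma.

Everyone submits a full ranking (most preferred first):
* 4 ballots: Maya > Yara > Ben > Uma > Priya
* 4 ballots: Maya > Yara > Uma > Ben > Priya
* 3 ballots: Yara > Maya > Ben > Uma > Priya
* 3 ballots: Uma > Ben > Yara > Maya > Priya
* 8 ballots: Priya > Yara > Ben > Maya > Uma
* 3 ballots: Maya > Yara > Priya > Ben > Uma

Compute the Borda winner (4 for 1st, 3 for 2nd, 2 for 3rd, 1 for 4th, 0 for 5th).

Yara

Yara: 4×3 + 4×3 + 3×4 + 3×2 + 8×3 + 3×3 = 75
Priya: 4×0 + 4×0 + 3×0 + 3×0 + 8×4 + 3×2 = 38
Ben: 4×2 + 4×1 + 3×2 + 3×3 + 8×2 + 3×1 = 46
Maya: 4×4 + 4×4 + 3×3 + 3×1 + 8×1 + 3×4 = 64
Uma: 4×1 + 4×2 + 3×1 + 3×4 + 8×0 + 3×0 = 27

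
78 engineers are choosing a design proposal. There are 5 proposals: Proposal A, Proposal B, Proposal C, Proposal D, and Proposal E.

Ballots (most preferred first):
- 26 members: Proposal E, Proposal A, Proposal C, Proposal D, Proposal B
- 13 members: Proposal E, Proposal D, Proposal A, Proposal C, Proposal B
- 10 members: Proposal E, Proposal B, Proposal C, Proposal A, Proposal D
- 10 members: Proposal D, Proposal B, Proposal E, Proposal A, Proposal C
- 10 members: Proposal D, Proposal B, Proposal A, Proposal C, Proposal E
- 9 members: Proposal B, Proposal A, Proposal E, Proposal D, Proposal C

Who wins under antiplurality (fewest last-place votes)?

Last-place votes: Proposal A 0, Proposal B 39, Proposal C 19, Proposal D 10, Proposal E 10.

Proposal A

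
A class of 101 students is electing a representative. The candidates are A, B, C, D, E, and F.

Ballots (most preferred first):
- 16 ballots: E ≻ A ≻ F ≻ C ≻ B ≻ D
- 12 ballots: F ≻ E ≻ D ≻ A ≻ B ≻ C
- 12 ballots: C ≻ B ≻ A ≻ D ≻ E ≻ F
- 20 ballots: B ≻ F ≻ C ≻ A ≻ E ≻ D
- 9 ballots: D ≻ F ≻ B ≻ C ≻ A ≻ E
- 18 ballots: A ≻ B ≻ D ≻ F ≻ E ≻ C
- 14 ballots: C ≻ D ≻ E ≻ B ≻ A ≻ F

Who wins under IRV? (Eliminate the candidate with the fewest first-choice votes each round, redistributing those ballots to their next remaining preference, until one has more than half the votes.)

Round 1: A 18, B 20, C 26, D 9, E 16, F 12. D eliminated.
Round 2: A 18, B 20, C 26, E 16, F 21. E eliminated.
Round 3: A 34, B 20, C 26, F 21. B eliminated.
Round 4: A 34, C 26, F 41. C eliminated.
Round 5: A 60, F 41. A has a majority (≥51).

A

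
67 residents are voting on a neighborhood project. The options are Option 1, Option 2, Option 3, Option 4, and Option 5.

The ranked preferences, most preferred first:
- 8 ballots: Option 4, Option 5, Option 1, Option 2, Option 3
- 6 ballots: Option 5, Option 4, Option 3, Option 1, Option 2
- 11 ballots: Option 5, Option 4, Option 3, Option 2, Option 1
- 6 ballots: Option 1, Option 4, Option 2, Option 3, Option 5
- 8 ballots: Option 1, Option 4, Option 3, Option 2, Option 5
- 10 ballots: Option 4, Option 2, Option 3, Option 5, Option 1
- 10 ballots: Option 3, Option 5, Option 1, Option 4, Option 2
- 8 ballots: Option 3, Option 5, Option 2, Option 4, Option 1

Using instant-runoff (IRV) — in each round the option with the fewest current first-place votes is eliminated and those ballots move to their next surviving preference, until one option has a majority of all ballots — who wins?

Option 4

Round 1: Option 1 14, Option 2 0, Option 3 18, Option 4 18, Option 5 17. Option 2 eliminated.
Round 2: Option 1 14, Option 3 18, Option 4 18, Option 5 17. Option 1 eliminated.
Round 3: Option 3 18, Option 4 32, Option 5 17. Option 5 eliminated.
Round 4: Option 3 18, Option 4 49. Option 4 has a majority (≥34).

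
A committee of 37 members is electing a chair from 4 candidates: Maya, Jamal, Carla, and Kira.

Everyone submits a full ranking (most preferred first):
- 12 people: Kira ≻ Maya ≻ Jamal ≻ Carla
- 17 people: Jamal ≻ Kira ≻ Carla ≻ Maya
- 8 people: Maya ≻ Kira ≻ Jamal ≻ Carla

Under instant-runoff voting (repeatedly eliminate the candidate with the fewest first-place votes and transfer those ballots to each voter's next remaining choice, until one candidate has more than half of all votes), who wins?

Round 1: Maya 8, Jamal 17, Carla 0, Kira 12. Carla eliminated.
Round 2: Maya 8, Jamal 17, Kira 12. Maya eliminated.
Round 3: Jamal 17, Kira 20. Kira has a majority (≥19).

Kira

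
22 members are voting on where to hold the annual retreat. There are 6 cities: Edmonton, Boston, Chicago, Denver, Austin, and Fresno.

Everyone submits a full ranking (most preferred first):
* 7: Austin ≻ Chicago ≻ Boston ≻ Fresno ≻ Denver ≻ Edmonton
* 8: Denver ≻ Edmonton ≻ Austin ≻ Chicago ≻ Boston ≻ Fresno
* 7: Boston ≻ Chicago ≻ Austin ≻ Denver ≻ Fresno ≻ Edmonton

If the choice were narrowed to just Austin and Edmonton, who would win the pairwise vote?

Austin is ranked above Edmonton on 14 ballots; Edmonton above Austin on 8.

Austin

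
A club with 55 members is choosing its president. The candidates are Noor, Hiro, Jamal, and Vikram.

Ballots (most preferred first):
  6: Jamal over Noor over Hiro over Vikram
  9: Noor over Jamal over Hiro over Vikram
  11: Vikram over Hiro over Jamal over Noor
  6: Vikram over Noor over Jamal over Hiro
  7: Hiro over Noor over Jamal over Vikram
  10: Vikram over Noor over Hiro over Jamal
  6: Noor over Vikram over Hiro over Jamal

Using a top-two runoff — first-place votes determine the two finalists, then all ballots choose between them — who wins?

Noor

Round 1 first-place votes: Noor 15, Hiro 7, Jamal 6, Vikram 27. Vikram and Noor advance.
Runoff: Vikram is ranked above Noor on 27 ballots, Noor above Vikram on 28.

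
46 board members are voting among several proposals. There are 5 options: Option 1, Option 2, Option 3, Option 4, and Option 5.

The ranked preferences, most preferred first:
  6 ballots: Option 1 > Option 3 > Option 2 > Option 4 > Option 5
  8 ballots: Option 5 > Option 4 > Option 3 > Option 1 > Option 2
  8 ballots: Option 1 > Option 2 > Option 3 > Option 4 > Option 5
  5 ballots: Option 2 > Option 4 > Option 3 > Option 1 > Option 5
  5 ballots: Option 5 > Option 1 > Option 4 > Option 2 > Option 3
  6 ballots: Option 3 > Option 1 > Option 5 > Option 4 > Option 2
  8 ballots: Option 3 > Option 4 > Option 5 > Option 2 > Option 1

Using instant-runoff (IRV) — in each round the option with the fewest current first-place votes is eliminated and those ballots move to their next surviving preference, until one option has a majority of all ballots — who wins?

Option 3

Round 1: Option 1 14, Option 2 5, Option 3 14, Option 4 0, Option 5 13. Option 4 eliminated.
Round 2: Option 1 14, Option 2 5, Option 3 14, Option 5 13. Option 2 eliminated.
Round 3: Option 1 14, Option 3 19, Option 5 13. Option 5 eliminated.
Round 4: Option 1 19, Option 3 27. Option 3 has a majority (≥24).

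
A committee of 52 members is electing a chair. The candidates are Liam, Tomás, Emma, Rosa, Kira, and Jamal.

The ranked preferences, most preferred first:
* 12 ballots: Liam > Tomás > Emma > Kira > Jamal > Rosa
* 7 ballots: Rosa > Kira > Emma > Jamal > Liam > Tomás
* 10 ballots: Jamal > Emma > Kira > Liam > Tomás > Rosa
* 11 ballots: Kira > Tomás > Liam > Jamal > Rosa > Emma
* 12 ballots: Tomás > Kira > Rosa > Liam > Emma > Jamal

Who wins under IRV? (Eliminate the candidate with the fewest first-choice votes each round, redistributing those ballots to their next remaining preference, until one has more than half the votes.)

Kira

Round 1: Liam 12, Tomás 12, Emma 0, Rosa 7, Kira 11, Jamal 10. Emma eliminated.
Round 2: Liam 12, Tomás 12, Rosa 7, Kira 11, Jamal 10. Rosa eliminated.
Round 3: Liam 12, Tomás 12, Kira 18, Jamal 10. Jamal eliminated.
Round 4: Liam 12, Tomás 12, Kira 28. Kira has a majority (≥27).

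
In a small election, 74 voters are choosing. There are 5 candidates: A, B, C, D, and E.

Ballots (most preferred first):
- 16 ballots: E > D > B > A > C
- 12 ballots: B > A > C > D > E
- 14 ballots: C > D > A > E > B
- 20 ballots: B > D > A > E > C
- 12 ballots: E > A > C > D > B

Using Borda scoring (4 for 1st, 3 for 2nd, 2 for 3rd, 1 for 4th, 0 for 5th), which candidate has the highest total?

D

A: 16×1 + 12×3 + 14×2 + 20×2 + 12×3 = 156
B: 16×2 + 12×4 + 14×0 + 20×4 + 12×0 = 160
C: 16×0 + 12×2 + 14×4 + 20×0 + 12×2 = 104
D: 16×3 + 12×1 + 14×3 + 20×3 + 12×1 = 174
E: 16×4 + 12×0 + 14×1 + 20×1 + 12×4 = 146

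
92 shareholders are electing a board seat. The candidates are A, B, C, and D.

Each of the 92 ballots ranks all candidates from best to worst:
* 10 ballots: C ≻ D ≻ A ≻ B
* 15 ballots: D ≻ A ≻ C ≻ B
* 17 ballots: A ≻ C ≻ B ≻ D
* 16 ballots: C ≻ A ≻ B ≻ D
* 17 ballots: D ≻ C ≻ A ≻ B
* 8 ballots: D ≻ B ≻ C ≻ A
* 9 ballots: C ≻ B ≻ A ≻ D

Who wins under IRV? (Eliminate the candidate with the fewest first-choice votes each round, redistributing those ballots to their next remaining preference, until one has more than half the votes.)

Round 1: A 17, B 0, C 35, D 40. B eliminated.
Round 2: A 17, C 35, D 40. A eliminated.
Round 3: C 52, D 40. C has a majority (≥47).

C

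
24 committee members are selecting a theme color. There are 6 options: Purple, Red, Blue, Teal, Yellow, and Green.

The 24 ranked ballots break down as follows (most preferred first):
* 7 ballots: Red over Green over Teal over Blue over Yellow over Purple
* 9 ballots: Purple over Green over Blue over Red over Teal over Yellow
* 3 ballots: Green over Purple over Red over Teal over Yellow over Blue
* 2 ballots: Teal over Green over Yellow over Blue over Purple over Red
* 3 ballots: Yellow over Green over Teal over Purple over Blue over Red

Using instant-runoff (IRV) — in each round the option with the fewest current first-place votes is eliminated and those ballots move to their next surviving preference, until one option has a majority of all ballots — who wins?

Green

Round 1: Purple 9, Red 7, Blue 0, Teal 2, Yellow 3, Green 3. Blue eliminated.
Round 2: Purple 9, Red 7, Teal 2, Yellow 3, Green 3. Teal eliminated.
Round 3: Purple 9, Red 7, Yellow 3, Green 5. Yellow eliminated.
Round 4: Purple 9, Red 7, Green 8. Red eliminated.
Round 5: Purple 9, Green 15. Green has a majority (≥13).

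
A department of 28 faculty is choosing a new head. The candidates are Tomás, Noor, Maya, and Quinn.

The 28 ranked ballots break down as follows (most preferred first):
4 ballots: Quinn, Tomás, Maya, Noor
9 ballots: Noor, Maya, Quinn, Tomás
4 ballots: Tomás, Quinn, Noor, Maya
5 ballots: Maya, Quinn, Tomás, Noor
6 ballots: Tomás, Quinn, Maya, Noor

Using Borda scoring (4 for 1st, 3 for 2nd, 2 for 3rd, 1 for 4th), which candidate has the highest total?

Tomás: 4×3 + 9×1 + 4×4 + 5×2 + 6×4 = 71
Noor: 4×1 + 9×4 + 4×2 + 5×1 + 6×1 = 59
Maya: 4×2 + 9×3 + 4×1 + 5×4 + 6×2 = 71
Quinn: 4×4 + 9×2 + 4×3 + 5×3 + 6×3 = 79

Quinn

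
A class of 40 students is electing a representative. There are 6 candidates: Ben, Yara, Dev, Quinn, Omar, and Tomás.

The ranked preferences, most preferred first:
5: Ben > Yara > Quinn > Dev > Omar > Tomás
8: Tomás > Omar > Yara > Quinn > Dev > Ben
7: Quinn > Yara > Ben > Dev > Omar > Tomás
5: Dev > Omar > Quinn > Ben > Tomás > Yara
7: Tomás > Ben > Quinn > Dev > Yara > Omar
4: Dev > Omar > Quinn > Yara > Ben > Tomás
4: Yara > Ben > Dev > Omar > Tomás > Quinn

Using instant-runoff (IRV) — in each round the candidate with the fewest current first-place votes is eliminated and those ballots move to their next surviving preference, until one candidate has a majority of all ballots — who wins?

Round 1: Ben 5, Yara 4, Dev 9, Quinn 7, Omar 0, Tomás 15. Omar eliminated.
Round 2: Ben 5, Yara 4, Dev 9, Quinn 7, Tomás 15. Yara eliminated.
Round 3: Ben 9, Dev 9, Quinn 7, Tomás 15. Quinn eliminated.
Round 4: Ben 16, Dev 9, Tomás 15. Dev eliminated.
Round 5: Ben 25, Tomás 15. Ben has a majority (≥21).

Ben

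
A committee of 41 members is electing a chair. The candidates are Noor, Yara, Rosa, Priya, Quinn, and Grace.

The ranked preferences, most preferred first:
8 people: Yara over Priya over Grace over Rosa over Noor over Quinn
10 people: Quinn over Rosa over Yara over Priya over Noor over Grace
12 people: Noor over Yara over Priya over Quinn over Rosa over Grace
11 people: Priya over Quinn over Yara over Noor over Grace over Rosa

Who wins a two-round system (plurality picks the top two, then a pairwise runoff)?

Round 1 first-place votes: Noor 12, Yara 8, Rosa 0, Priya 11, Quinn 10, Grace 0. Noor and Priya advance.
Runoff: Noor is ranked above Priya on 12 ballots, Priya above Noor on 29.

Priya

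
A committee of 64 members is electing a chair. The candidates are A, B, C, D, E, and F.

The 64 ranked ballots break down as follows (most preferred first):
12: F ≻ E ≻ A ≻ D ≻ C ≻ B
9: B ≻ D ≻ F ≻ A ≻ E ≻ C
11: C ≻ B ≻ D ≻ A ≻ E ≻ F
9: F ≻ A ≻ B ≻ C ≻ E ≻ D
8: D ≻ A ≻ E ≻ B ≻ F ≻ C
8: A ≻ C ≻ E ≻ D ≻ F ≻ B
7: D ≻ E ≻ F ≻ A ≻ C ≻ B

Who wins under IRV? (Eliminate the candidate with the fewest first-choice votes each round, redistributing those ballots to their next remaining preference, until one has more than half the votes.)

Round 1: A 8, B 9, C 11, D 15, E 0, F 21. E eliminated.
Round 2: A 8, B 9, C 11, D 15, F 21. A eliminated.
Round 3: B 9, C 19, D 15, F 21. B eliminated.
Round 4: C 19, D 24, F 21. C eliminated.
Round 5: D 43, F 21. D has a majority (≥33).

D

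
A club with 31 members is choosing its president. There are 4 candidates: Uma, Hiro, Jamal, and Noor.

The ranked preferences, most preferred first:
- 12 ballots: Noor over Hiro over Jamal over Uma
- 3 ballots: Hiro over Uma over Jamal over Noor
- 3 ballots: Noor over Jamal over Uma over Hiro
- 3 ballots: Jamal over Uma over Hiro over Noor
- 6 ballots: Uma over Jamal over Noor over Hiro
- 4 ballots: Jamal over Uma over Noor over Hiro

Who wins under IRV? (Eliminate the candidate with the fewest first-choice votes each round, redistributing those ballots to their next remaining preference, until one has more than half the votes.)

Round 1: Uma 6, Hiro 3, Jamal 7, Noor 15. Hiro eliminated.
Round 2: Uma 9, Jamal 7, Noor 15. Jamal eliminated.
Round 3: Uma 16, Noor 15. Uma has a majority (≥16).

Uma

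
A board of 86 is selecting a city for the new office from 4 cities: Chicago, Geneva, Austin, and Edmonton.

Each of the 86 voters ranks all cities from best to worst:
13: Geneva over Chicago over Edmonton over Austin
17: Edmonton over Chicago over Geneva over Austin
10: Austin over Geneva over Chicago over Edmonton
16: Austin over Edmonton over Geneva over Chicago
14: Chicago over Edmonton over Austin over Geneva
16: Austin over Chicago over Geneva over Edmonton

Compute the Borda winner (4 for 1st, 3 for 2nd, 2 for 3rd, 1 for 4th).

Chicago: 13×3 + 17×3 + 10×2 + 16×1 + 14×4 + 16×3 = 230
Geneva: 13×4 + 17×2 + 10×3 + 16×2 + 14×1 + 16×2 = 194
Austin: 13×1 + 17×1 + 10×4 + 16×4 + 14×2 + 16×4 = 226
Edmonton: 13×2 + 17×4 + 10×1 + 16×3 + 14×3 + 16×1 = 210

Chicago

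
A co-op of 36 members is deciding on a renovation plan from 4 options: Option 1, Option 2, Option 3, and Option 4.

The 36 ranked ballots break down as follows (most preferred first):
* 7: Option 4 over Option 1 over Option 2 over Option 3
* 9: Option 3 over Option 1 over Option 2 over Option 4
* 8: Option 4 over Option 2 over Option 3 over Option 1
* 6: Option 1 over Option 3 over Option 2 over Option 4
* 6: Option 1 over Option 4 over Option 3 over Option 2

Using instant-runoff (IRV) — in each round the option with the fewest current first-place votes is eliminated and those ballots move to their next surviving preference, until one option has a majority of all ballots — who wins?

Option 1

Round 1: Option 1 12, Option 2 0, Option 3 9, Option 4 15. Option 2 eliminated.
Round 2: Option 1 12, Option 3 9, Option 4 15. Option 3 eliminated.
Round 3: Option 1 21, Option 4 15. Option 1 has a majority (≥19).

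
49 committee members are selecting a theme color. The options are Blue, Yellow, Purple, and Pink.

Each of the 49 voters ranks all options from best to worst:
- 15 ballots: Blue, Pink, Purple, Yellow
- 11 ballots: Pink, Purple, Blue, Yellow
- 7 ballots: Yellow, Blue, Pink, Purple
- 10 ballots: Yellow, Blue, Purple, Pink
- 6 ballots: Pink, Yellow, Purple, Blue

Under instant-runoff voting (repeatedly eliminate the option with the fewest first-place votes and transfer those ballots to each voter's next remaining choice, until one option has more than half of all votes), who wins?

Round 1: Blue 15, Yellow 17, Purple 0, Pink 17. Purple eliminated.
Round 2: Blue 15, Yellow 17, Pink 17. Blue eliminated.
Round 3: Yellow 17, Pink 32. Pink has a majority (≥25).

Pink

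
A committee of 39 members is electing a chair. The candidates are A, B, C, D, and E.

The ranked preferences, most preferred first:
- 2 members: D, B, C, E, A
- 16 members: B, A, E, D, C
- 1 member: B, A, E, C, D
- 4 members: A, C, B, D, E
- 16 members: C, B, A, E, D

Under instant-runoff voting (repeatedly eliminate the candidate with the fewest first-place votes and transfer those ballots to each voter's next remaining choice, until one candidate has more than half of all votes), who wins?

Round 1: A 4, B 17, C 16, D 2, E 0. E eliminated.
Round 2: A 4, B 17, C 16, D 2. D eliminated.
Round 3: A 4, B 19, C 16. A eliminated.
Round 4: B 19, C 20. C has a majority (≥20).

C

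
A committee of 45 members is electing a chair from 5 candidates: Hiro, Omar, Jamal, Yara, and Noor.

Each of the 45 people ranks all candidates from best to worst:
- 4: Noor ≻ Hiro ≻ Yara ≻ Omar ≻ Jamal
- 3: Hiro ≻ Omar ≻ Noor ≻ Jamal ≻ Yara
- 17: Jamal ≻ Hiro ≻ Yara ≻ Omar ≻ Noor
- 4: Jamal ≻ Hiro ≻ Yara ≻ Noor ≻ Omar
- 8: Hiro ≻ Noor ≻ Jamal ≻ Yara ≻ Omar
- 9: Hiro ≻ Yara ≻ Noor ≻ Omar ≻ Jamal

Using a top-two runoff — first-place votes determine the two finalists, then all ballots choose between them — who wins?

Round 1 first-place votes: Hiro 20, Omar 0, Jamal 21, Yara 0, Noor 4. Jamal and Hiro advance.
Runoff: Jamal is ranked above Hiro on 21 ballots, Hiro above Jamal on 24.

Hiro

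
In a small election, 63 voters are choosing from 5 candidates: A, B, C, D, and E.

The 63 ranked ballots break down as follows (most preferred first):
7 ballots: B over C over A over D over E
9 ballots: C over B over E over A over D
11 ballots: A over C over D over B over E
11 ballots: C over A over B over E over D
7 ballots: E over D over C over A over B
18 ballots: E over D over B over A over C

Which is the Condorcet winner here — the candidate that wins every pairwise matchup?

C

C vs A: 34–29
C vs B: 38–25
C vs D: 38–25
C vs E: 38–25
C beats every other candidate.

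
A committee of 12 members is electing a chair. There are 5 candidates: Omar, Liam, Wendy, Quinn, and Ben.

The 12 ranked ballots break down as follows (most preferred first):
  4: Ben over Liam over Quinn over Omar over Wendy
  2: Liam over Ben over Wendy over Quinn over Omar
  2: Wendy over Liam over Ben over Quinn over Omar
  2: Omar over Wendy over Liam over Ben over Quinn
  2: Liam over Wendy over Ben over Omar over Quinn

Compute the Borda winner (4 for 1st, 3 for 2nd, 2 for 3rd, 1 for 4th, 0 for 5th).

Omar: 4×1 + 2×0 + 2×0 + 2×4 + 2×1 = 14
Liam: 4×3 + 2×4 + 2×3 + 2×2 + 2×4 = 38
Wendy: 4×0 + 2×2 + 2×4 + 2×3 + 2×3 = 24
Quinn: 4×2 + 2×1 + 2×1 + 2×0 + 2×0 = 12
Ben: 4×4 + 2×3 + 2×2 + 2×1 + 2×2 = 32

Liam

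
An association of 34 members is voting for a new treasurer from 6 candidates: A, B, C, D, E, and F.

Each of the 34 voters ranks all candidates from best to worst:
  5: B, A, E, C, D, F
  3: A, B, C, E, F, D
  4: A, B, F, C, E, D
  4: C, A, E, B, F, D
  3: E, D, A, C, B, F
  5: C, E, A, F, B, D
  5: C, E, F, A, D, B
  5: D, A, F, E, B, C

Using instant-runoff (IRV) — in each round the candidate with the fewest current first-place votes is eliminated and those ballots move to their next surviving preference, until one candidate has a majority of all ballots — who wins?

A

Round 1: A 7, B 5, C 14, D 5, E 3, F 0. F eliminated.
Round 2: A 7, B 5, C 14, D 5, E 3. E eliminated.
Round 3: A 7, B 5, C 14, D 8. B eliminated.
Round 4: A 12, C 14, D 8. D eliminated.
Round 5: A 20, C 14. A has a majority (≥18).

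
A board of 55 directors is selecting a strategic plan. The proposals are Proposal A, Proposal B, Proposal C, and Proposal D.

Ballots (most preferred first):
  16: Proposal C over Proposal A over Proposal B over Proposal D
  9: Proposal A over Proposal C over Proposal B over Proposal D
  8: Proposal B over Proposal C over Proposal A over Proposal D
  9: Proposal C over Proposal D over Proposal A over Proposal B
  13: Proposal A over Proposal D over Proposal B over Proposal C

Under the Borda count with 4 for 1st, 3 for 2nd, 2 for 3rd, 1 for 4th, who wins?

Proposal A: 16×3 + 9×4 + 8×2 + 9×2 + 13×4 = 170
Proposal B: 16×2 + 9×2 + 8×4 + 9×1 + 13×2 = 117
Proposal C: 16×4 + 9×3 + 8×3 + 9×4 + 13×1 = 164
Proposal D: 16×1 + 9×1 + 8×1 + 9×3 + 13×3 = 99

Proposal A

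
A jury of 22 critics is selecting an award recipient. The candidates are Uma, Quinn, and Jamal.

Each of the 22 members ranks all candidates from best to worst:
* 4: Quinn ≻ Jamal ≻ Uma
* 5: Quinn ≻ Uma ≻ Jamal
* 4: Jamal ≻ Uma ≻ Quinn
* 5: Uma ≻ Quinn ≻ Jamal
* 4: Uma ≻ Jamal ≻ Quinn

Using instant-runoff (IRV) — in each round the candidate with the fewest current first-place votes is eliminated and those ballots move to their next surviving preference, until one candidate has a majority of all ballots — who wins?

Uma

Round 1: Uma 9, Quinn 9, Jamal 4. Jamal eliminated.
Round 2: Uma 13, Quinn 9. Uma has a majority (≥12).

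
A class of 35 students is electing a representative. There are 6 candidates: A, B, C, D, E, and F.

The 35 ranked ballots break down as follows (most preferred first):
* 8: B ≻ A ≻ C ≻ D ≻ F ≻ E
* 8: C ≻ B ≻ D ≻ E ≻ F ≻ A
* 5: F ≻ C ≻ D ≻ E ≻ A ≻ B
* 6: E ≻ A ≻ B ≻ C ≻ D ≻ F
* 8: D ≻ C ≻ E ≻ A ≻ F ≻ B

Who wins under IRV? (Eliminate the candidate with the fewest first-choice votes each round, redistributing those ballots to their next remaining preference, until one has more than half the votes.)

Round 1: A 0, B 8, C 8, D 8, E 6, F 5. A eliminated.
Round 2: B 8, C 8, D 8, E 6, F 5. F eliminated.
Round 3: B 8, C 13, D 8, E 6. E eliminated.
Round 4: B 14, C 13, D 8. D eliminated.
Round 5: B 14, C 21. C has a majority (≥18).

C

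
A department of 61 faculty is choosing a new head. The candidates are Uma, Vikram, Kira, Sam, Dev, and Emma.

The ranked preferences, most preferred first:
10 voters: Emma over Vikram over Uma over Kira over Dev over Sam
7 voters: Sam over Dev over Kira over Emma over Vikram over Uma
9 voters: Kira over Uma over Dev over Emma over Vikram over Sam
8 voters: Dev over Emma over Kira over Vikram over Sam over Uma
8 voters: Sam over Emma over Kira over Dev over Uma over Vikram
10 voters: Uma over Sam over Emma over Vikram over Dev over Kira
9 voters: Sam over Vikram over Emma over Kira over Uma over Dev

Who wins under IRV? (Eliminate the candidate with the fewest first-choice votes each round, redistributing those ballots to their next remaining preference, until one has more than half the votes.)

Round 1: Uma 10, Vikram 0, Kira 9, Sam 24, Dev 8, Emma 10. Vikram eliminated.
Round 2: Uma 10, Kira 9, Sam 24, Dev 8, Emma 10. Dev eliminated.
Round 3: Uma 10, Kira 9, Sam 24, Emma 18. Kira eliminated.
Round 4: Uma 19, Sam 24, Emma 18. Emma eliminated.
Round 5: Uma 29, Sam 32. Sam has a majority (≥31).

Sam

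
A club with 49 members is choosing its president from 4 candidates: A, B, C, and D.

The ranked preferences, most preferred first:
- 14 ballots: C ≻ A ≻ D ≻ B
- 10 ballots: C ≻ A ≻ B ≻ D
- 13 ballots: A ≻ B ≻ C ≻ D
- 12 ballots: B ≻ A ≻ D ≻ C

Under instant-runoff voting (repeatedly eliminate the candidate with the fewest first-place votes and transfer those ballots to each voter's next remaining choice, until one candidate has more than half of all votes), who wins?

A

Round 1: A 13, B 12, C 24, D 0. D eliminated.
Round 2: A 13, B 12, C 24. B eliminated.
Round 3: A 25, C 24. A has a majority (≥25).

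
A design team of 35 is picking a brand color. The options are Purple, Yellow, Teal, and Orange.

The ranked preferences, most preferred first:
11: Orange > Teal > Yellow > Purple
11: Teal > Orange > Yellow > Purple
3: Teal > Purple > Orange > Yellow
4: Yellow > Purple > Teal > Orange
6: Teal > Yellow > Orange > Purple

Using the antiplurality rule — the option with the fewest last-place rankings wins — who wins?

Teal

Last-place votes: Purple 28, Yellow 3, Teal 0, Orange 4.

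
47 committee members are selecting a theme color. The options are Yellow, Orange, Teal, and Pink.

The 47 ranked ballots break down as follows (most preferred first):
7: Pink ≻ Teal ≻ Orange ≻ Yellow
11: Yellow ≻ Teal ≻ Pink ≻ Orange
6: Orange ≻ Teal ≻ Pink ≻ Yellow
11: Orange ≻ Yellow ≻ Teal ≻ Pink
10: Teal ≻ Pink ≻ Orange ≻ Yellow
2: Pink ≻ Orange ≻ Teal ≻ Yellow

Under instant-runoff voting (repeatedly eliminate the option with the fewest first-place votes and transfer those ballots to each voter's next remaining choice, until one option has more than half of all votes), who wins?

Teal

Round 1: Yellow 11, Orange 17, Teal 10, Pink 9. Pink eliminated.
Round 2: Yellow 11, Orange 19, Teal 17. Yellow eliminated.
Round 3: Orange 19, Teal 28. Teal has a majority (≥24).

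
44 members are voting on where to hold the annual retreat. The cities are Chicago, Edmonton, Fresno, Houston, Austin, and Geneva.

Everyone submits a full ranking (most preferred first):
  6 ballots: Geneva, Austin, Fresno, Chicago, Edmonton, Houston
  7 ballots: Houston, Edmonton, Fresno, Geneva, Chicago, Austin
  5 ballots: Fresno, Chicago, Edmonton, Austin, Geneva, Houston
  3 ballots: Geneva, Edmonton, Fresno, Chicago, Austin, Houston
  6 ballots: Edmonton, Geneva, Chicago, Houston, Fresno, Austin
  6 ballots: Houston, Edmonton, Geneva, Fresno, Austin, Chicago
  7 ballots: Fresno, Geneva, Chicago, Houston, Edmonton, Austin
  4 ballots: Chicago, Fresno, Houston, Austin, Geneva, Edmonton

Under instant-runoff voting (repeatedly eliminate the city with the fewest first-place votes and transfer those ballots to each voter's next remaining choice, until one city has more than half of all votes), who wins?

Round 1: Chicago 4, Edmonton 6, Fresno 12, Houston 13, Austin 0, Geneva 9. Austin eliminated.
Round 2: Chicago 4, Edmonton 6, Fresno 12, Houston 13, Geneva 9. Chicago eliminated.
Round 3: Edmonton 6, Fresno 16, Houston 13, Geneva 9. Edmonton eliminated.
Round 4: Fresno 16, Houston 13, Geneva 15. Houston eliminated.
Round 5: Fresno 23, Geneva 21. Fresno has a majority (≥23).

Fresno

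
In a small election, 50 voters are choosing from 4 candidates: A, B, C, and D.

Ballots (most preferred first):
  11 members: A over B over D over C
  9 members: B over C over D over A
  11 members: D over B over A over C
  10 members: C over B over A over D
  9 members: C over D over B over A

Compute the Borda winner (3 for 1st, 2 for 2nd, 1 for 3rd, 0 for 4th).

B

A: 11×3 + 9×0 + 11×1 + 10×1 + 9×0 = 54
B: 11×2 + 9×3 + 11×2 + 10×2 + 9×1 = 100
C: 11×0 + 9×2 + 11×0 + 10×3 + 9×3 = 75
D: 11×1 + 9×1 + 11×3 + 10×0 + 9×2 = 71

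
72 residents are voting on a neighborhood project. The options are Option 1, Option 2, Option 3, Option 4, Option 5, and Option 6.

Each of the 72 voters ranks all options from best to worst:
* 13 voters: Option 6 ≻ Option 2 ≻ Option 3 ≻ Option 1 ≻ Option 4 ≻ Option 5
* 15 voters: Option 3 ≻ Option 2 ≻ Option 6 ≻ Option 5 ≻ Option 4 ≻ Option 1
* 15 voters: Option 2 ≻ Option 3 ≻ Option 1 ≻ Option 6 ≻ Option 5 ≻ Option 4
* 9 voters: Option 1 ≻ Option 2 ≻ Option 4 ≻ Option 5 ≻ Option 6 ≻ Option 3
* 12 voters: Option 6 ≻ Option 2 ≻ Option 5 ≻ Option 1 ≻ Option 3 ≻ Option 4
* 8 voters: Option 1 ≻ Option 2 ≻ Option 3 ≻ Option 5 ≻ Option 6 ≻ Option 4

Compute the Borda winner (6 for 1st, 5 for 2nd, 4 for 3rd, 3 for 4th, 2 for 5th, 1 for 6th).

Option 1: 13×3 + 15×1 + 15×4 + 9×6 + 12×3 + 8×6 = 252
Option 2: 13×5 + 15×5 + 15×6 + 9×5 + 12×5 + 8×5 = 375
Option 3: 13×4 + 15×6 + 15×5 + 9×1 + 12×2 + 8×4 = 282
Option 4: 13×2 + 15×2 + 15×1 + 9×4 + 12×1 + 8×1 = 127
Option 5: 13×1 + 15×3 + 15×2 + 9×3 + 12×4 + 8×3 = 187
Option 6: 13×6 + 15×4 + 15×3 + 9×2 + 12×6 + 8×2 = 289

Option 2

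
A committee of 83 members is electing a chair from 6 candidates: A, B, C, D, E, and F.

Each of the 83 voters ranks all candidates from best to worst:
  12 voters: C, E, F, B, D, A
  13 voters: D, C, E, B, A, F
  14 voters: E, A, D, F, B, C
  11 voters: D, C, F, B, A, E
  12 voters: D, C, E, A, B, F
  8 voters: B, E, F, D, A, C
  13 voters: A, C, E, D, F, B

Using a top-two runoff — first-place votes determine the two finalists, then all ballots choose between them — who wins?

E

Round 1 first-place votes: A 13, B 8, C 12, D 36, E 14, F 0. D and E advance.
Runoff: D is ranked above E on 36 ballots, E above D on 47.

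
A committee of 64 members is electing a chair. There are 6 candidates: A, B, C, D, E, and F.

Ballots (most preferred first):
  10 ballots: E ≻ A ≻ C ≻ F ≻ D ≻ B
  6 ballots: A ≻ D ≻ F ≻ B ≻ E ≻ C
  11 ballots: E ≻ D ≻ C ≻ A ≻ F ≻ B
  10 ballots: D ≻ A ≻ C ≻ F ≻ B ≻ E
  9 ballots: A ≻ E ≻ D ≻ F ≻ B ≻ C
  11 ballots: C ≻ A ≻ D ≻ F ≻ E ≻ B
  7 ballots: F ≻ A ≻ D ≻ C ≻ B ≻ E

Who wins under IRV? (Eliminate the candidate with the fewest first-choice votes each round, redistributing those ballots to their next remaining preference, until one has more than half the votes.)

Round 1: A 15, B 0, C 11, D 10, E 21, F 7. B eliminated.
Round 2: A 15, C 11, D 10, E 21, F 7. F eliminated.
Round 3: A 22, C 11, D 10, E 21. D eliminated.
Round 4: A 32, C 11, E 21. C eliminated.
Round 5: A 43, E 21. A has a majority (≥33).

A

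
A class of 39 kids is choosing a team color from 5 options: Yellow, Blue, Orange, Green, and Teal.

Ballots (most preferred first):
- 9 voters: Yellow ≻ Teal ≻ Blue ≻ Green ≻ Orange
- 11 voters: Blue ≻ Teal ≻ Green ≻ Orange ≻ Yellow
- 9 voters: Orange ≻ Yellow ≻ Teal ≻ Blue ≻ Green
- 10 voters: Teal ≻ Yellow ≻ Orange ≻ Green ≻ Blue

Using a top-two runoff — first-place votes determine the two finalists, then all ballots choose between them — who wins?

Round 1 first-place votes: Yellow 9, Blue 11, Orange 9, Green 0, Teal 10. Blue and Teal advance.
Runoff: Blue is ranked above Teal on 11 ballots, Teal above Blue on 28.

Teal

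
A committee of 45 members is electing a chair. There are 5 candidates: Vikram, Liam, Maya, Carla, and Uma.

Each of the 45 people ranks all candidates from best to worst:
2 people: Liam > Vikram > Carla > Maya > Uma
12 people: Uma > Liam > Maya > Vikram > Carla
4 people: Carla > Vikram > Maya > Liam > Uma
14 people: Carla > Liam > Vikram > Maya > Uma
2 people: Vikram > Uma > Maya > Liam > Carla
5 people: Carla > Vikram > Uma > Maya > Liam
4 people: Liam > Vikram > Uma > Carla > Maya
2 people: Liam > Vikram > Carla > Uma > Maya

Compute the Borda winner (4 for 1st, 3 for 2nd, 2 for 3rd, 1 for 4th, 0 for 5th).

Vikram: 2×3 + 12×1 + 4×3 + 14×2 + 2×4 + 5×3 + 4×3 + 2×3 = 99
Liam: 2×4 + 12×3 + 4×1 + 14×3 + 2×1 + 5×0 + 4×4 + 2×4 = 116
Maya: 2×1 + 12×2 + 4×2 + 14×1 + 2×2 + 5×1 + 4×0 + 2×0 = 57
Carla: 2×2 + 12×0 + 4×4 + 14×4 + 2×0 + 5×4 + 4×1 + 2×2 = 104
Uma: 2×0 + 12×4 + 4×0 + 14×0 + 2×3 + 5×2 + 4×2 + 2×1 = 74

Liam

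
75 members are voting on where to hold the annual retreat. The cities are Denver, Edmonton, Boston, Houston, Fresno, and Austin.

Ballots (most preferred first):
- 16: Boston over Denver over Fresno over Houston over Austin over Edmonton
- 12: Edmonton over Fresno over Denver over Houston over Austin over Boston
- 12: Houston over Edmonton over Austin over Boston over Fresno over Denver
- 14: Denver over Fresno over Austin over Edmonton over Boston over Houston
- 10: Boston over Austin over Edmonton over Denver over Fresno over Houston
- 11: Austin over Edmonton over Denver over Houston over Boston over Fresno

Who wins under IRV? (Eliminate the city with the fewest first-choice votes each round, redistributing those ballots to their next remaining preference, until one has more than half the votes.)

Edmonton

Round 1: Denver 14, Edmonton 12, Boston 26, Houston 12, Fresno 0, Austin 11. Fresno eliminated.
Round 2: Denver 14, Edmonton 12, Boston 26, Houston 12, Austin 11. Austin eliminated.
Round 3: Denver 14, Edmonton 23, Boston 26, Houston 12. Houston eliminated.
Round 4: Denver 14, Edmonton 35, Boston 26. Denver eliminated.
Round 5: Edmonton 49, Boston 26. Edmonton has a majority (≥38).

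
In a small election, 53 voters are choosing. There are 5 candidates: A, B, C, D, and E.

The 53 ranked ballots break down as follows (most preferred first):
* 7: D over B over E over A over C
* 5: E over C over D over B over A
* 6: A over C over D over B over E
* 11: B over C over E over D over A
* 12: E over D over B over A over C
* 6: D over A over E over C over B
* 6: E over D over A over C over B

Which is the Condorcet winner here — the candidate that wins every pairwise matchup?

E vs A: 41–12
E vs B: 29–24
E vs C: 36–17
E vs D: 34–19
E beats every other candidate.

E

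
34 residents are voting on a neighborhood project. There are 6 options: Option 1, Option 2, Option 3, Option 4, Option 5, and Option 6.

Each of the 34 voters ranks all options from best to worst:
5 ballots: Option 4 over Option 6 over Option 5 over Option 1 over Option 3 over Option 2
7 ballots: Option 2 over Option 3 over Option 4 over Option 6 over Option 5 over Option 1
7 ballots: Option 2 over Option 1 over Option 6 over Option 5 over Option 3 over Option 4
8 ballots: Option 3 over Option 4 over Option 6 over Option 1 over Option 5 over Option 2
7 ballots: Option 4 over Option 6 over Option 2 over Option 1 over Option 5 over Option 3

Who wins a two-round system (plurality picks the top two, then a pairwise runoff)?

Round 1 first-place votes: Option 1 0, Option 2 14, Option 3 8, Option 4 12, Option 5 0, Option 6 0. Option 2 and Option 4 advance.
Runoff: Option 2 is ranked above Option 4 on 14 ballots, Option 4 above Option 2 on 20.

Option 4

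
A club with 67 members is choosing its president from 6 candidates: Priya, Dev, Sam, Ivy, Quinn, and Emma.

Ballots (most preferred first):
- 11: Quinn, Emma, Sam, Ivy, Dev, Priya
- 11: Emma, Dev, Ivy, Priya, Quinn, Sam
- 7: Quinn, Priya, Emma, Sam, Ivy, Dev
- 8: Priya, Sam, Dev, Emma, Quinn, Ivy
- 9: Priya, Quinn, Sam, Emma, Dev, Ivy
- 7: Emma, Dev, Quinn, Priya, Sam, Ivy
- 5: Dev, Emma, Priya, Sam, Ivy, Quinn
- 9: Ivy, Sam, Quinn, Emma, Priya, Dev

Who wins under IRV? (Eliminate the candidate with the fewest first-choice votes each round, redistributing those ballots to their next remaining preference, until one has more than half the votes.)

Quinn

Round 1: Priya 17, Dev 5, Sam 0, Ivy 9, Quinn 18, Emma 18. Sam eliminated.
Round 2: Priya 17, Dev 5, Ivy 9, Quinn 18, Emma 18. Dev eliminated.
Round 3: Priya 17, Ivy 9, Quinn 18, Emma 23. Ivy eliminated.
Round 4: Priya 17, Quinn 27, Emma 23. Priya eliminated.
Round 5: Quinn 36, Emma 31. Quinn has a majority (≥34).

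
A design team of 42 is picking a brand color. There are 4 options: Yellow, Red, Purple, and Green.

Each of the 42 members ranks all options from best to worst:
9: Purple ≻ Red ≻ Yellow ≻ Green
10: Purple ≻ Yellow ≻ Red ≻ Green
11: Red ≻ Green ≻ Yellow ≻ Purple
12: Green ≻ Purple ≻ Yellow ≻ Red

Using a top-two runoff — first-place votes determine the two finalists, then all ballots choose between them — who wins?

Green

Round 1 first-place votes: Yellow 0, Red 11, Purple 19, Green 12. Purple and Green advance.
Runoff: Purple is ranked above Green on 19 ballots, Green above Purple on 23.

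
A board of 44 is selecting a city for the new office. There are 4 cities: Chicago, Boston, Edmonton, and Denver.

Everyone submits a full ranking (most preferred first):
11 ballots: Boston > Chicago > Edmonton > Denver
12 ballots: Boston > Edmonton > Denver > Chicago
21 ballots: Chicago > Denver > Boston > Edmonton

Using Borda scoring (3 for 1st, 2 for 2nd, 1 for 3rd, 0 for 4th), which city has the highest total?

Chicago: 11×2 + 12×0 + 21×3 = 85
Boston: 11×3 + 12×3 + 21×1 = 90
Edmonton: 11×1 + 12×2 + 21×0 = 35
Denver: 11×0 + 12×1 + 21×2 = 54

Boston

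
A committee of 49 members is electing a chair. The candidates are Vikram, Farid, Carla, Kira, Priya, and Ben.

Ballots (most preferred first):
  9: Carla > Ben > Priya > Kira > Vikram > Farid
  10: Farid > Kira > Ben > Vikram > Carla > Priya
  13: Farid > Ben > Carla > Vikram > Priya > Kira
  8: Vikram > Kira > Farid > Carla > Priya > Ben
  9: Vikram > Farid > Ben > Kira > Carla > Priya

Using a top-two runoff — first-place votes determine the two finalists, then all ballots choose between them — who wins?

Round 1 first-place votes: Vikram 17, Farid 23, Carla 9, Kira 0, Priya 0, Ben 0. Farid and Vikram advance.
Runoff: Farid is ranked above Vikram on 23 ballots, Vikram above Farid on 26.

Vikram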